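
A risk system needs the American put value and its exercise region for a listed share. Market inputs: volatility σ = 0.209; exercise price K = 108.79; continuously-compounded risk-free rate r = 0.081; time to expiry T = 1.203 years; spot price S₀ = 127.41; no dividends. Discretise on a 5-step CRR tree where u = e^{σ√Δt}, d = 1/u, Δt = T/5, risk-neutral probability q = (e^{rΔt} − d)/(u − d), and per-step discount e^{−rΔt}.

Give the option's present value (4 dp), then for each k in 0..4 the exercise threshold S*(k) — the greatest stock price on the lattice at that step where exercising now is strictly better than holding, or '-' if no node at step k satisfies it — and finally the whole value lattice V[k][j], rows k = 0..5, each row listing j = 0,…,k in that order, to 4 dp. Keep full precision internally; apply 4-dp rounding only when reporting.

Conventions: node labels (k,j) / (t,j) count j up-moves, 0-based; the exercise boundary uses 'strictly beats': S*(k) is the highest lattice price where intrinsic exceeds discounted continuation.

Δt=0.24060, u=1.10796, d=0.90256, q=0.57021, disc=e^(-rΔt)=0.98070
k=5 terminal: V=max(K-S,0) → 32.4782 15.1123 0.0000 0.0000 0.0000 0.0000
k=4: j=0 S=84.5501 intr=24.2399 cont=22.1403 V=24.2399[EX]; j=1 S=103.7908 intr=4.9992 cont=6.3698 V=6.3698[hold]; j=2 S=127.4100 intr=0.0000 cont=0.0000 V=0.0000[hold]; j=3 S=156.4042 intr=0.0000 cont=0.0000 V=0.0000[hold]; j=4 S=191.9964 intr=0.0000 cont=0.0000 V=0.0000[hold]  S*(4)=84.5501
k=3: j=0 S=93.6777 intr=15.1123 cont=13.7790 V=15.1123[EX]; j=1 S=114.9956 intr=0.0000 cont=2.6848 V=2.6848[hold]; j=2 S=141.1646 intr=0.0000 cont=0.0000 V=0.0000[hold]; j=3 S=173.2889 intr=0.0000 cont=0.0000 V=0.0000[hold]  S*(3)=93.6777
k=2: j=0 S=103.7908 intr=4.9992 cont=7.8711 V=7.8711[hold]; j=1 S=127.4100 intr=0.0000 cont=1.1316 V=1.1316[hold]; j=2 S=156.4042 intr=0.0000 cont=0.0000 V=0.0000[hold]  S*(2)=-
k=1: j=0 S=114.9956 intr=0.0000 cont=3.9505 V=3.9505[hold]; j=1 S=141.1646 intr=0.0000 cont=0.4770 V=0.4770[hold]  S*(1)=-
k=0: j=0 S=127.4100 intr=0.0000 cont=1.9318 V=1.9318[hold]  S*(0)=-

price = 1.9318
boundary = - - - 93.6777 84.5501
tree:
1.9318
3.9505 0.4770
7.8711 1.1316 0.0000
15.1123 2.6848 0.0000 0.0000
24.2399 6.3698 0.0000 0.0000 0.0000
32.4782 15.1123 0.0000 0.0000 0.0000 0.0000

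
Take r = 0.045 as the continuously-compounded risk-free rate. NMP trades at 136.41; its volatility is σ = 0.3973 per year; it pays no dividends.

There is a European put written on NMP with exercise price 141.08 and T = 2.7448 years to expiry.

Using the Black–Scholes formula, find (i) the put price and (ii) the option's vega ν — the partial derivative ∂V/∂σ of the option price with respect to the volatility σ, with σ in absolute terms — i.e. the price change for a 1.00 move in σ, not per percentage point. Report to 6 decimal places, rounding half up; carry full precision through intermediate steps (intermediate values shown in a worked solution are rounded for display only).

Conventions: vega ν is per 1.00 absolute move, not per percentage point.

σ√T = 0.3973·√2.7448 = 0.658224
d₁ = (ln(S/K) + (r+σ²/2)T) / (σ√T) = (ln(136.41/141.08) + (0.045+0.3973²/2)·2.7448) / 0.658224 = (-0.033662 + 0.340146) / 0.658224 = 0.465622
d₂ = d₁ − σ√T = 0.465622 − 0.658224 = -0.192603
e^{−rT} = 0.883808
N(−d₁) = 0.320743,  N(−d₂) = 0.576365
Put price V = K·e^{−rT}·N(−d₂) − S·N(−d₁) = 71.865531 − 43.752570 = 28.112961
φ(d₁) = (1/√(2π))·e^{−d₁²/2} = 0.357958
ν = S·φ(d₁)·√T = 80.897167

price = 28.112961
ν = 80.897167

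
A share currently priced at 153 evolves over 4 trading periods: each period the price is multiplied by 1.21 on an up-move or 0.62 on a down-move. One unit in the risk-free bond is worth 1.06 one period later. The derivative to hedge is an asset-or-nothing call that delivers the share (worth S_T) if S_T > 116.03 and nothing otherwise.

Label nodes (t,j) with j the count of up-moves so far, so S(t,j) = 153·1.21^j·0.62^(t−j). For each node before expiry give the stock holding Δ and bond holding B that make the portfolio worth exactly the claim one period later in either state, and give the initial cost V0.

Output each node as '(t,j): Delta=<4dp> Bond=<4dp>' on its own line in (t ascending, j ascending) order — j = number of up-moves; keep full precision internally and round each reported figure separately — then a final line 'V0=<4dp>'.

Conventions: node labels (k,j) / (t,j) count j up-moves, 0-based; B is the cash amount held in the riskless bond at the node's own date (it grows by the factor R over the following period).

Arbitrage-free pricing uses the up-move probability p* = (R−d)/(u−d) = 0.7458, discounting each step at R = 1.06.
Terminal payoffs: V(4,0)=0.0000, V(4,1)=0.0000, V(4,2)=0.0000, V(4,3)=168.0503, V(4,4)=327.9691
Node (3,0) S=36.4642: V=(p*·0.0000+(1−p*)·0.0000)/1.06=0.0000; Δ=(0.0000−0.0000)/(44.1217−22.6078)=0.0000; B=V−Δ·S=0.0000
Node (3,1) S=71.1640: V=(p*·0.0000+(1−p*)·0.0000)/1.06=0.0000; Δ=(0.0000−0.0000)/(86.1084−44.1217)=0.0000; B=V−Δ·S=0.0000
Node (3,2) S=138.8845: V=(p*·168.0503+(1−p*)·0.0000)/1.06=118.2317; Δ=(168.0503−0.0000)/(168.0503−86.1084)=2.0508; B=V−Δ·S=-166.5993
Node (3,3) S=271.0488: V=(p*·327.9691+(1−p*)·168.0503)/1.06=271.0488; Δ=(327.9691−168.0503)/(327.9691−168.0503)=1.0000; B=V−Δ·S=0.0000
Node (2,0) S=58.8132: V=(p*·0.0000+(1−p*)·0.0000)/1.06=0.0000; Δ=(0.0000−0.0000)/(71.1640−36.4642)=0.0000; B=V−Δ·S=0.0000
Node (2,1) S=114.7806: V=(p*·118.2317+(1−p*)·0.0000)/1.06=83.1819; Δ=(118.2317−0.0000)/(138.8845−71.1640)=1.7459; B=V−Δ·S=-117.2109
Node (2,2) S=224.0073: V=(p*·271.0488+(1−p*)·118.2317)/1.06=219.0538; Δ=(271.0488−118.2317)/(271.0488−138.8845)=1.1563; B=V−Δ·S=-39.9582
Node (1,0) S=94.8600: V=(p*·83.1819+(1−p*)·0.0000)/1.06=58.5226; Δ=(83.1819−0.0000)/(114.7806−58.8132)=1.4863; B=V−Δ·S=-82.4637
Node (1,1) S=185.1300: V=(p*·219.0538+(1−p*)·83.1819)/1.06=174.0661; Δ=(219.0538−83.1819)/(224.0073−114.7806)=1.2439; B=V−Δ·S=-56.2252
Node (0,0) S=153.0000: V=(p*·174.0661+(1−p*)·58.5226)/1.06=136.5006; Δ=(174.0661−58.5226)/(185.1300−94.8600)=1.2800; B=V−Δ·S=-59.3359
Check: Δ(0,0)·S0 + B(0,0) = 136.5006 = V0.

(0,0): Delta=1.2800 Bond=-59.3359
(1,0): Delta=1.4863 Bond=-82.4637
(1,1): Delta=1.2439 Bond=-56.2252
(2,0): Delta=0.0000 Bond=0.0000
(2,1): Delta=1.7459 Bond=-117.2109
(2,2): Delta=1.1563 Bond=-39.9582
(3,0): Delta=0.0000 Bond=0.0000
(3,1): Delta=0.0000 Bond=0.0000
(3,2): Delta=2.0508 Bond=-166.5993
(3,3): Delta=1.0000 Bond=0.0000
V0=136.5006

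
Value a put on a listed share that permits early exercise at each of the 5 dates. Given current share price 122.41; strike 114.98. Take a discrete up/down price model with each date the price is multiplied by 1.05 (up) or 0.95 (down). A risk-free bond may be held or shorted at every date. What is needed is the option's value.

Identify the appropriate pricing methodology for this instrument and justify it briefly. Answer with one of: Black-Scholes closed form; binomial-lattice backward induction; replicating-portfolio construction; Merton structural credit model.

framework: binomial-lattice backward induction

Key observation: with exercise allowed before expiry on a discrete up/down model (5 steps from spot 122.41), the strike-114.98 put's value must be rolled back through the tree testing early exercise at each node.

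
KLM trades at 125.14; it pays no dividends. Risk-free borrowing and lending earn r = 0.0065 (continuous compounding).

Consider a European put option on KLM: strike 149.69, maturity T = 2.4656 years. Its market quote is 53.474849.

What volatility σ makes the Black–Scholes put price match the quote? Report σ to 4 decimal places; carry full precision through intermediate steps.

sigma = 0.4993

At σ = 0.4993 the Black–Scholes value reproduces the quote:
σ√T = 0.4993·√2.4656 = 0.784012
d₁ = (ln(S/K) + (r+σ²/2)T) / (σ√T) = (ln(125.14/149.69) + (0.0065+0.4993²/2)·2.4656) / 0.784012 = (-0.179133 + 0.323364) / 0.784012 = 0.183965
d₂ = d₁ − σ√T = 0.183965 − 0.784012 = -0.600048
e^{−rT} = 0.984101
N(−d₁) = 0.427021,  N(−d₂) = 0.725763
V = K·e^{−rT}·N(−d₂) − S·N(−d₁) = 106.912199 − 53.437350 = 53.474849 (the quoted price), and the Black–Scholes price is strictly increasing in σ, so σ is unique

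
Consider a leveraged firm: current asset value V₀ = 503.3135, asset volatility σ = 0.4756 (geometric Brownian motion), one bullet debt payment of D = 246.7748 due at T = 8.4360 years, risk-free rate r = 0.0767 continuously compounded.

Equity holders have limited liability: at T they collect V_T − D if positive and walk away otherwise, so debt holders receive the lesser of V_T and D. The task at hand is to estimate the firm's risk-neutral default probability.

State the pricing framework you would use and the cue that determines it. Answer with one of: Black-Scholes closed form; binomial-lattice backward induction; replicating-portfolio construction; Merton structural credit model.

framework: Merton structural credit model

Key observation: the question is about default risk generated by asset-value dynamics against a debt face of 246.7748 — the structural framework prices exactly that.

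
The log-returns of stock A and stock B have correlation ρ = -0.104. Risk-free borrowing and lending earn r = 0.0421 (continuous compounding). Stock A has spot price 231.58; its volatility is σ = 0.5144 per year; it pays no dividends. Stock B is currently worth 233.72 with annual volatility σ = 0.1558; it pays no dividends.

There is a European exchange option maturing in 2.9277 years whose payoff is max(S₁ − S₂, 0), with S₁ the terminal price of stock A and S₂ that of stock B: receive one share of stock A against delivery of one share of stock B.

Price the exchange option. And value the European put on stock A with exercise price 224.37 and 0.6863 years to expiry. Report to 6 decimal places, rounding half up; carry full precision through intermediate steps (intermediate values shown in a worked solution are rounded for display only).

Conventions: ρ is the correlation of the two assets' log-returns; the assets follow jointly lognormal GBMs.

exchange price = 83.553153
price(stock A put K=224.37) = 31.503047

σ_eff = √(σ₁² + σ₂² − 2ρσ₁σ₂) = √(0.5144² + 0.1558² − 2·-0.104·0.5144·0.1558) = 0.552767
d₁ = (ln(S₁/S₂) + (q₂ − q₁ + σ_eff²/2)T) / (σ_eff√T) = (ln(231.58/233.72) + (0.0 − 0.0 + 0.152775)·2.9277) / 0.945812 = 0.463181
d₂ = d₁ − σ_eff√T = 0.463181 − 0.945812 = -0.482632
N(d₁) = 0.678383,  N(d₂) = 0.314679
V = S₁·e^{−q₁T}·N(d₁) − S₂·e^{−q₂T}·N(d₂) = 157.099846 − 73.546693 = 83.553153
[vanilla: stock A put K=224.37]
σ√T = 0.5144·√0.6863 = 0.426146
d₁ = (ln(S/K) + (r+σ²/2)T) / (σ√T) = (ln(231.58/224.37) + (0.0421+0.5144²/2)·0.6863) / 0.426146 = (0.031629 + 0.119693) / 0.426146 = 0.355095
d₂ = d₁ − σ√T = 0.355095 − 0.426146 = -0.071051
e^{−rT} = 0.971520
N(−d₁) = 0.361259,  N(−d₂) = 0.528321
price = K·e^{−rT}·N(−d₂) − S·N(−d₁) = 115.163455 − 83.660408 = 31.503047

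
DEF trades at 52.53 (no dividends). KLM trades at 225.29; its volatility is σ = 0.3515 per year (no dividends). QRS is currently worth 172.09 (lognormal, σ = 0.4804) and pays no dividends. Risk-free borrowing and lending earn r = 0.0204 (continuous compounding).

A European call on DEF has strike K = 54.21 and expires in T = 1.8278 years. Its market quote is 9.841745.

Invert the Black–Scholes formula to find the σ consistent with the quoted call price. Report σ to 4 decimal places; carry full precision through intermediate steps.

sigma = 0.3461

At σ = 0.3461 the Black–Scholes value reproduces the quote:
σ√T = 0.3461·√1.8278 = 0.467914
d₁ = (ln(S/K) + (r+σ²/2)T) / (σ√T) = (ln(52.53/54.21) + (0.0204+0.3461²/2)·1.8278) / 0.467914 = (-0.031481 + 0.146759) / 0.467914 = 0.246366
d₂ = d₁ − σ√T = 0.246366 − 0.467914 = -0.221548
e^{−rT} = 0.963399
N(d₁) = 0.597300,  N(d₂) = 0.412333
V = S·N(d₁) − K·e^{−rT}·N(d₂) = 31.376188 − 21.534443 = 9.841745 (matching the quote); vega is positive throughout, so no other σ reproduces this price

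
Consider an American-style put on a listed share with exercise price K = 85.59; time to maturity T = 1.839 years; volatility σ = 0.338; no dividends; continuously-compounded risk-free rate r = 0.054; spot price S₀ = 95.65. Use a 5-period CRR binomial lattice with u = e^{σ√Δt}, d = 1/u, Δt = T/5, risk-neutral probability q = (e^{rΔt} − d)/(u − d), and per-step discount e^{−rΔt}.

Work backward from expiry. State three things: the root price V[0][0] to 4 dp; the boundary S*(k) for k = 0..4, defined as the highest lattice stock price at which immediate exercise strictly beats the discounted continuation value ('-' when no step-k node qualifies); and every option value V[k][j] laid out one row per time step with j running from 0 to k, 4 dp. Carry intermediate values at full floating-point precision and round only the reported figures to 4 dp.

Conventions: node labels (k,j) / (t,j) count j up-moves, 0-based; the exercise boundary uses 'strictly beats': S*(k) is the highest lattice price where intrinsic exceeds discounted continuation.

Δt=0.36780, u=1.22751, d=0.81466, q=0.49752, disc=e^(-rΔt)=0.98033
k=5 terminal: V=max(K-S,0) → 51.2686 33.8754 7.6678 0.0000 0.0000 0.0000
k=4: j=0 S=42.1298 intr=43.4602 cont=41.7771 V=43.4602[EX]; j=1 S=63.4800 intr=22.1100 cont=20.4268 V=22.1100[EX]; j=2 S=95.6500 intr=0.0000 cont=3.7772 V=3.7772[hold]; j=3 S=144.1229 intr=0.0000 cont=0.0000 V=0.0000[hold]; j=4 S=217.1605 intr=0.0000 cont=0.0000 V=0.0000[hold]  S*(4)=63.4800
k=3: j=0 S=51.7146 intr=33.8754 cont=32.1923 V=33.8754[EX]; j=1 S=77.9222 intr=7.6678 cont=12.7336 V=12.7336[hold]; j=2 S=117.4110 intr=0.0000 cont=1.8606 V=1.8606[hold]; j=3 S=176.9118 intr=0.0000 cont=0.0000 V=0.0000[hold]  S*(3)=51.7146
k=2: j=0 S=63.4800 intr=22.1100 cont=22.8976 V=22.8976[hold]; j=1 S=95.6500 intr=0.0000 cont=7.1800 V=7.1800[hold]; j=2 S=144.1229 intr=0.0000 cont=0.9165 V=0.9165[hold]  S*(2)=-
k=1: j=0 S=77.9222 intr=7.6678 cont=14.7813 V=14.7813[hold]; j=1 S=117.4110 intr=0.0000 cont=3.9839 V=3.9839[hold]  S*(1)=-
k=0: j=0 S=95.6500 intr=0.0000 cont=9.2243 V=9.2243[hold]  S*(0)=-

price = 9.2243
boundary = - - - 51.7146 63.4800
tree:
9.2243
14.7813 3.9839
22.8976 7.1800 0.9165
33.8754 12.7336 1.8606 0.0000
43.4602 22.1100 3.7772 0.0000 0.0000
51.2686 33.8754 7.6678 0.0000 0.0000 0.0000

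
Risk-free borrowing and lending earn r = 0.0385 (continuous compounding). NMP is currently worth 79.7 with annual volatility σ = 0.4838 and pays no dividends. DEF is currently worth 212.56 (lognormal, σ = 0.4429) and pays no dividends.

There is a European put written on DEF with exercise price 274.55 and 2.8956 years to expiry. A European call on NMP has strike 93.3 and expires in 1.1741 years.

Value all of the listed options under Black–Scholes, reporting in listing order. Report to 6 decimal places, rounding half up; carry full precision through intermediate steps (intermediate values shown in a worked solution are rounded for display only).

price(DEF put K=274.55) = 84.964447
price(NMP call K=93.3) = 13.110522

[DEF put K=274.55]
σ√T = 0.4429·√2.8956 = 0.753659
d₁ = (ln(S/K) + (r+σ²/2)T) / (σ√T) = (ln(212.56/274.55) + (0.0385+0.4429²/2)·2.8956) / 0.753659 = (-0.255909 + 0.395482) / 0.753659 = 0.185193
d₂ = d₁ − σ√T = 0.185193 − 0.753659 = -0.568466
e^{−rT} = 0.894509
N(−d₁) = 0.426539,  N(−d₂) = 0.715141
price = K·e^{−rT}·N(−d₂) − S·N(−d₁) = 175.629523 − 90.665077 = 84.964447
[NMP call K=93.3]
σ√T = 0.4838·√1.1741 = 0.524226
d₁ = (ln(S/K) + (r+σ²/2)T) / (σ√T) = (ln(79.7/93.3) + (0.0385+0.4838²/2)·1.1741) / 0.524226 = (-0.157551 + 0.182609) / 0.524226 = 0.047801
d₂ = d₁ − σ√T = 0.047801 − 0.524226 = -0.476425
e^{−rT} = 0.955804
N(d₁) = 0.519063,  N(d₂) = 0.316886
price = S·N(d₁) − K·e^{−rT}·N(d₂) = 41.369298 − 28.258775 = 13.110522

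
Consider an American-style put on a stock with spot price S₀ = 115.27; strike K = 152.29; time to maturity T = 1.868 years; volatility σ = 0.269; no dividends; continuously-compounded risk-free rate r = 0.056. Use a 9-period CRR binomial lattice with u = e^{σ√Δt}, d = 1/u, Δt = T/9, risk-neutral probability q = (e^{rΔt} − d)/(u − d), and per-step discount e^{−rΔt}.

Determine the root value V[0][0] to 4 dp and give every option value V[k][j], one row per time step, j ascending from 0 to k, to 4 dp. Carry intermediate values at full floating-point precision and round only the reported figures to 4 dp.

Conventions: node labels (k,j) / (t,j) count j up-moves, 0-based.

price = 37.5779
tree:
37.5779
50.3152 26.5270
62.0770 37.1491 17.2024
72.4821 50.3152 25.6879 9.6633
81.6872 62.0770 37.0200 15.6811 4.2592
89.8305 72.4821 50.3152 24.6050 7.6980 1.1427
97.0346 81.6872 62.0770 37.0200 13.5619 2.3934 0.0000
103.4077 89.8305 72.4821 50.3152 23.0401 5.0129 0.0000 0.0000
109.0458 97.0346 81.6872 62.0770 37.0200 10.4995 0.0000 0.0000 0.0000
114.0336 103.4077 89.8305 72.4821 50.3152 21.9914 0.0000 0.0000 0.0000 0.0000

Δt=0.20756, u=1.13038, d=0.88466, q=0.51698, disc=e^(-rΔt)=0.98844
k=9 terminal: V=max(K-S,0) → 114.0336 103.4077 89.8305 72.4821 50.3152 21.9914 0.0000 0.0000 0.0000 0.0000
k=8: j=0 S=43.2442 intr=109.0458 cont=107.2860 V=109.0458[EX]; j=1 S=55.2554 intr=97.0346 cont=95.2747 V=97.0346[EX]; j=2 S=70.6028 intr=81.6872 cont=79.9273 V=81.6872[EX]; j=3 S=90.2130 intr=62.0770 cont=60.3171 V=62.0770[EX]; j=4 S=115.2700 intr=37.0200 cont=35.2602 V=37.0200[EX]; j=5 S=147.2866 intr=5.0034 cont=10.4995 V=10.4995[hold]; j=6 S=188.1960 intr=0.0000 cont=0.0000 V=0.0000[hold]; j=7 S=240.4681 intr=0.0000 cont=0.0000 V=0.0000[hold]; j=8 S=307.2590 intr=0.0000 cont=0.0000 V=0.0000[hold]
k=7: j=0 S=48.8823 intr=103.4077 cont=101.6479 V=103.4077[EX]; j=1 S=62.4595 intr=89.8305 cont=88.0707 V=89.8305[EX]; j=2 S=79.8079 intr=72.4821 cont=70.7223 V=72.4821[EX]; j=3 S=101.9748 intr=50.3152 cont=48.5554 V=50.3152[EX]; j=4 S=130.2986 intr=21.9914 cont=23.0401 V=23.0401[hold]; j=5 S=166.4895 intr=0.0000 cont=5.0129 V=5.0129[hold]; j=6 S=212.7326 intr=0.0000 cont=0.0000 V=0.0000[hold]; j=7 S=271.8198 intr=0.0000 cont=0.0000 V=0.0000[hold]
k=6: j=0 S=55.2554 intr=97.0346 cont=95.2747 V=97.0346[EX]; j=1 S=70.6028 intr=81.6872 cont=79.9273 V=81.6872[EX]; j=2 S=90.2130 intr=62.0770 cont=60.3171 V=62.0770[EX]; j=3 S=115.2700 intr=37.0200 cont=35.7961 V=37.0200[EX]; j=4 S=147.2866 intr=5.0034 cont=13.5619 V=13.5619[hold]; j=5 S=188.1960 intr=0.0000 cont=2.3934 V=2.3934[hold]; j=6 S=240.4681 intr=0.0000 cont=0.0000 V=0.0000[hold]
k=5: j=0 S=62.4595 intr=89.8305 cont=88.0707 V=89.8305[EX]; j=1 S=79.8079 intr=72.4821 cont=70.7223 V=72.4821[EX]; j=2 S=101.9748 intr=50.3152 cont=48.5554 V=50.3152[EX]; j=3 S=130.2986 intr=21.9914 cont=24.6050 V=24.6050[hold]; j=4 S=166.4895 intr=0.0000 cont=7.6980 V=7.6980[hold]; j=5 S=212.7326 intr=0.0000 cont=1.1427 V=1.1427[hold]
k=4: j=0 S=70.6028 intr=81.6872 cont=79.9273 V=81.6872[EX]; j=1 S=90.2130 intr=62.0770 cont=60.3171 V=62.0770[EX]; j=2 S=115.2700 intr=37.0200 cont=36.5957 V=37.0200[EX]; j=3 S=147.2866 intr=5.0034 cont=15.6811 V=15.6811[hold]; j=4 S=188.1960 intr=0.0000 cont=4.2592 V=4.2592[hold]
k=3: j=0 S=79.8079 intr=72.4821 cont=70.7223 V=72.4821[EX]; j=1 S=101.9748 intr=50.3152 cont=48.5554 V=50.3152[EX]; j=2 S=130.2986 intr=21.9914 cont=25.6879 V=25.6879[hold]; j=3 S=166.4895 intr=0.0000 cont=9.6633 V=9.6633[hold]
k=2: j=0 S=90.2130 intr=62.0770 cont=60.3171 V=62.0770[EX]; j=1 S=115.2700 intr=37.0200 cont=37.1491 V=37.1491[hold]; j=2 S=147.2866 intr=5.0034 cont=17.2024 V=17.2024[hold]
k=1: j=0 S=101.9748 intr=50.3152 cont=48.6214 V=50.3152[EX]; j=1 S=130.2986 intr=21.9914 cont=26.5270 V=26.5270[hold]
k=0: j=0 S=115.2700 intr=37.0200 cont=37.5779 V=37.5779[hold]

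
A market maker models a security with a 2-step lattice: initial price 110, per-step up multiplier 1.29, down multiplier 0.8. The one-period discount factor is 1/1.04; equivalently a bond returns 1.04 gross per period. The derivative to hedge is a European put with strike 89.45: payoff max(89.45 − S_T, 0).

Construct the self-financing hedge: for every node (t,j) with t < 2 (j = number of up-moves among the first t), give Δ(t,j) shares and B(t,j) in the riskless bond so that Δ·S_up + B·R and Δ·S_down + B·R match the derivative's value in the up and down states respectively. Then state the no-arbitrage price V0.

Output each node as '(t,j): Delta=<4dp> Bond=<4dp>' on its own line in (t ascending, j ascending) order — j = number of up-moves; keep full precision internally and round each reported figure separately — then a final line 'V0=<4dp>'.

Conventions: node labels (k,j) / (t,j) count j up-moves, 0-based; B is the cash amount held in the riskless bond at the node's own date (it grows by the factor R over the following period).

Risk-neutral probability p* = (R−d)/(u−d) = (1.04−0.8)/(1.29−0.8) = 0.4898.
Payoffs at expiry: V(2,0)=19.0500, V(2,1)=0.0000, V(2,2)=0.0000
(1,0): S=88.0000. Δ = (V_up−V_dn)/(S_up−S_dn) = (0.0000−19.0500)/(113.5200−70.4000) = -0.4418. V = [p*·0.0000 + (1−p*)·19.0500]/1.04 = 9.3456. B = V − Δ·S = 48.2231.
(1,1): S=141.9000. Δ = (V_up−V_dn)/(S_up−S_dn) = (0.0000−0.0000)/(183.0510−113.5200) = 0.0000. V = [p*·0.0000 + (1−p*)·0.0000]/1.04 = 0.0000. B = V − Δ·S = 0.0000.
(0,0): S=110.0000. Δ = (V_up−V_dn)/(S_up−S_dn) = (0.0000−9.3456)/(141.9000−88.0000) = -0.1734. V = [p*·0.0000 + (1−p*)·9.3456]/1.04 = 4.5848. B = V − Δ·S = 23.6573.
As a check, the time-0 holding Δ(0,0)·S0 + B(0,0) comes to 4.5848 — exactly V0.

(0,0): Delta=-0.1734 Bond=23.6573
(1,0): Delta=-0.4418 Bond=48.2231
(1,1): Delta=0.0000 Bond=0.0000
V0=4.5848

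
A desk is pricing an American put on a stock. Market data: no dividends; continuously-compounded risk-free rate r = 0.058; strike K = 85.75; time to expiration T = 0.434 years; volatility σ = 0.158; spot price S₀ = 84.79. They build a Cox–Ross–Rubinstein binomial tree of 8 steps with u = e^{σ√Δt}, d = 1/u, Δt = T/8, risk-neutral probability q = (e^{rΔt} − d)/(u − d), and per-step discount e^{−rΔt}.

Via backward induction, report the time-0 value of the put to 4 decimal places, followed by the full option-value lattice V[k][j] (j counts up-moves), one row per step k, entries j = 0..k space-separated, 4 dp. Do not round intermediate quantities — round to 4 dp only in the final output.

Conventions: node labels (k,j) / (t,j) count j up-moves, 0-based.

price = 3.2235
tree:
3.2235
4.8414 1.8283
7.0306 2.9567 0.8529
9.8228 4.6316 1.5102 0.2834
12.5662 6.9765 2.6094 0.5583 0.0449
15.2104 9.8228 4.3649 1.0905 0.0965 0.0000
17.7592 12.5662 6.9765 2.1081 0.2075 0.0000 0.0000
20.2158 15.2104 9.8228 4.0236 0.4463 0.0000 0.0000 0.0000
22.5837 17.7592 12.5662 6.9765 0.9600 0.0000 0.0000 0.0000 0.0000

Δt=0.05425, u=1.03749, d=0.96387, q=0.53361, disc=e^(-rΔt)=0.99686
k=8 terminal: V=max(K-S,0) → 22.5837 17.7592 12.5662 6.9765 0.9600 0.0000 0.0000 0.0000 0.0000
k=7: j=0 S=65.5342 intr=20.2158 cont=19.9464 V=20.2158[EX]; j=1 S=70.5396 intr=15.2104 cont=14.9410 V=15.2104[EX]; j=2 S=75.9272 intr=9.8228 cont=9.5534 V=9.8228[EX]; j=3 S=81.7264 intr=4.0236 cont=3.7542 V=4.0236[EX]; j=4 S=87.9685 intr=0.0000 cont=0.4463 V=0.4463[hold]; j=5 S=94.6873 intr=0.0000 cont=0.0000 V=0.0000[hold]; j=6 S=101.9193 intr=0.0000 cont=0.0000 V=0.0000[hold]; j=7 S=109.7037 intr=0.0000 cont=0.0000 V=0.0000[hold]
k=6: j=0 S=67.9908 intr=17.7592 cont=17.4898 V=17.7592[EX]; j=1 S=73.1838 intr=12.5662 cont=12.2968 V=12.5662[EX]; j=2 S=78.7735 intr=6.9765 cont=6.7072 V=6.9765[EX]; j=3 S=84.7900 intr=0.9600 cont=2.1081 V=2.1081[hold]; j=4 S=91.2661 intr=0.0000 cont=0.2075 V=0.2075[hold]; j=5 S=98.2368 intr=0.0000 cont=0.0000 V=0.0000[hold]; j=6 S=105.7399 intr=0.0000 cont=0.0000 V=0.0000[hold]
k=5: j=0 S=70.5396 intr=15.2104 cont=14.9410 V=15.2104[EX]; j=1 S=75.9272 intr=9.8228 cont=9.5534 V=9.8228[EX]; j=2 S=81.7264 intr=4.0236 cont=4.3649 V=4.3649[hold]; j=3 S=87.9685 intr=0.0000 cont=1.0905 V=1.0905[hold]; j=4 S=94.6873 intr=0.0000 cont=0.0965 V=0.0965[hold]; j=5 S=101.9193 intr=0.0000 cont=0.0000 V=0.0000[hold]
k=4: j=0 S=73.1838 intr=12.5662 cont=12.2968 V=12.5662[EX]; j=1 S=78.7735 intr=6.9765 cont=6.8887 V=6.9765[EX]; j=2 S=84.7900 intr=0.9600 cont=2.6094 V=2.6094[hold]; j=3 S=91.2661 intr=0.0000 cont=0.5583 V=0.5583[hold]; j=4 S=98.2368 intr=0.0000 cont=0.0449 V=0.0449[hold]
k=3: j=0 S=75.9272 intr=9.8228 cont=9.5534 V=9.8228[EX]; j=1 S=81.7264 intr=4.0236 cont=4.6316 V=4.6316[hold]; j=2 S=87.9685 intr=0.0000 cont=1.5102 V=1.5102[hold]; j=3 S=94.6873 intr=0.0000 cont=0.2834 V=0.2834[hold]
k=2: j=0 S=78.7735 intr=6.9765 cont=7.0306 V=7.0306[hold]; j=1 S=84.7900 intr=0.9600 cont=2.9567 V=2.9567[hold]; j=2 S=91.2661 intr=0.0000 cont=0.8529 V=0.8529[hold]
k=1: j=0 S=81.7264 intr=4.0236 cont=4.8414 V=4.8414[hold]; j=1 S=87.9685 intr=0.0000 cont=1.8283 V=1.8283[hold]
k=0: j=0 S=84.7900 intr=0.9600 cont=3.2235 V=3.2235[hold]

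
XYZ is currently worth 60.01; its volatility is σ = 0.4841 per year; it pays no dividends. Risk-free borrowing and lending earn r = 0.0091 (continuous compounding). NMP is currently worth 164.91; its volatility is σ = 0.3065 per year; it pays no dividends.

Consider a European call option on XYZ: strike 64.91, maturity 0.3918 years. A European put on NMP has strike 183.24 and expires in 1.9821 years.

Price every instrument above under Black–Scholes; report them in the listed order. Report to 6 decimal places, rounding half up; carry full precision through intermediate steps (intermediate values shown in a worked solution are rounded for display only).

[XYZ call K=64.91]
σ√T = 0.4841·√0.3918 = 0.303017
d₁ = (ln(S/K) + (r+σ²/2)T) / (σ√T) = (ln(60.01/64.91) + (0.0091+0.4841²/2)·0.3918) / 0.303017 = (-0.078490 + 0.049475) / 0.303017 = -0.095755
d₂ = d₁ − σ√T = -0.095755 − 0.303017 = -0.398772
e^{−rT} = 0.996441
N(d₁) = 0.461858,  N(d₂) = 0.345031
price = S·N(d₁) − K·e^{−rT}·N(d₂) = 27.716076 − 22.316226 = 5.399850
[NMP put K=183.24]
σ√T = 0.3065·√1.9821 = 0.431512
d₁ = (ln(S/K) + (r+σ²/2)T) / (σ√T) = (ln(164.91/183.24) + (0.0091+0.3065²/2)·1.9821) / 0.431512 = (-0.105397 + 0.111139) / 0.431512 = 0.013306
d₂ = d₁ − σ√T = 0.013306 − 0.431512 = -0.418206
e^{−rT} = 0.982125
N(−d₁) = 0.494692,  N(−d₂) = 0.662102
price = K·e^{−rT}·N(−d₂) − S·N(−d₁) = 119.154844 − 81.579634 = 37.575211

price(XYZ call K=64.91) = 5.399850
price(NMP put K=183.24) = 37.575211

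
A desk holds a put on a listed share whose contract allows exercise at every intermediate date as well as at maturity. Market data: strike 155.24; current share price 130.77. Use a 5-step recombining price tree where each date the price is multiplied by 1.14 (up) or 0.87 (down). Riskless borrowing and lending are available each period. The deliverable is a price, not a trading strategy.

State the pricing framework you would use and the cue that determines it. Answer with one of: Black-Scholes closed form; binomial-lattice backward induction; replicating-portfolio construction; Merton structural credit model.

framework: binomial-lattice backward induction

Key observation: the exercise right at every one of the 5 steps is what matters: each node needs max(155.24 − S, continuation), which only the stepwise tree valuation starting from spot 130.77 delivers.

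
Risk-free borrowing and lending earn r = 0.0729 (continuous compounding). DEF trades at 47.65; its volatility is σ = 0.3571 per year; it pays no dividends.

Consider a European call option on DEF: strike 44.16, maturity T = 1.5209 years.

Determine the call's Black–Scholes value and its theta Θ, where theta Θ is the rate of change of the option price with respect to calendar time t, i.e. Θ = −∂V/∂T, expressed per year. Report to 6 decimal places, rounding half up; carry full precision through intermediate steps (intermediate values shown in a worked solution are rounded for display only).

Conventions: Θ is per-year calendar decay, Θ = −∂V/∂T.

price = 12.319859
Θ = -3.909717

σ√T = 0.3571·√1.5209 = 0.440393
d₁ = (ln(S/K) + (r+σ²/2)T) / (σ√T) = (ln(47.65/44.16) + (0.0729+0.3571²/2)·1.5209) / 0.440393 = (0.076063 + 0.207847) / 0.440393 = 0.644674
d₂ = d₁ − σ√T = 0.644674 − 0.440393 = 0.204281
e^{−rT} = 0.895052
N(d₁) = 0.740431,  N(d₂) = 0.580933
Call price V = S·N(d₁) − K·e^{−rT}·N(d₂) = 35.281525 − 22.961666 = 12.319859
φ(d₁) = (1/√(2π))·e^{−d₁²/2} = 0.324088
Θ = −S·φ(d₁)·σ/(2√T) − r·K·e^{−rT}·N(d₂) = −2.235811 − 1.673905 = -3.909717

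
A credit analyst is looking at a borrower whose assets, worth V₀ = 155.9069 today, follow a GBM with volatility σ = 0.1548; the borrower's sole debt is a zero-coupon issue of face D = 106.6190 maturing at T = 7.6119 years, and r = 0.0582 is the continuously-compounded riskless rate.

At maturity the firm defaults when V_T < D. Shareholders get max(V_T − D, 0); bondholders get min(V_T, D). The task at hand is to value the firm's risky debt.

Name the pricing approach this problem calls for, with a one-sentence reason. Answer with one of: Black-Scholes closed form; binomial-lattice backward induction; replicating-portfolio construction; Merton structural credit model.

Key observation: the question is about default risk generated by asset-value dynamics against a debt face of 106.6190 — the structural framework prices exactly that.

framework: Merton structural credit model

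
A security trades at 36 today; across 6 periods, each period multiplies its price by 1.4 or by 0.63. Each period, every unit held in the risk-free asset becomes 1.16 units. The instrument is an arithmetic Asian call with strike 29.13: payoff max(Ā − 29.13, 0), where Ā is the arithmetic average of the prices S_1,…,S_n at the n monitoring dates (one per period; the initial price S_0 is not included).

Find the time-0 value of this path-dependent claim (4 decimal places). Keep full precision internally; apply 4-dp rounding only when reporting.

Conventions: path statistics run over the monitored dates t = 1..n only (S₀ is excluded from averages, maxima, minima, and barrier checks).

Risk-neutral up-probability p* = (R−d)/(u−d) = (1.16−0.63)/(1.4−0.63) = 0.6883; the claim prices as the p*-weighted sum of path payoffs discounted by R^6.
Enumerate all 2^6 = 64 price paths (U = up ×1.4, D = down ×0.63); each path with k up-moves has probability p*^k·(1−p*)^(6−k).
DDDDDD: Ā=9.5775, payoff=0.0000, prob=0.000917
UDDDDD: Ā=21.2833, payoff=0.0000, prob=0.002025
DUDDDD: Ā=16.6633, payoff=0.0000, prob=0.002025
UUDDDD: Ā=37.0294, payoff=7.8994, prob=0.004471
DDUDDD: Ā=13.7527, payoff=0.0000, prob=0.002025
UDUDDD: Ā=30.5614, payoff=1.4314, prob=0.004471
DUUDDD: Ā=25.9414, payoff=0.0000, prob=0.004471
UUUDDD: Ā=57.6477, payoff=28.5177, prob=0.009875
DDDUDD: Ā=11.9190, payoff=0.0000, prob=0.002025
UDDUDD: Ā=26.4866, payoff=0.0000, prob=0.004471
DUDUDD: Ā=21.8666, payoff=0.0000, prob=0.004471
UUDUDD: Ā=48.5925, payoff=19.4625, prob=0.009875
DDUUDD: Ā=18.9560, payoff=0.0000, prob=0.004471
UDUUDD: Ā=42.1245, payoff=12.9945, prob=0.009875
DUUUDD: Ā=37.5045, payoff=8.3745, prob=0.009875
UUUUDD: Ā=83.3432, payoff=54.2132, prob=0.021806
DDDDUD: Ā=10.7638, payoff=0.0000, prob=0.002025
UDDDUD: Ā=23.9195, payoff=0.0000, prob=0.004471
DUDDUD: Ā=19.2995, payoff=0.0000, prob=0.004471
UUDDUD: Ā=42.8877, payoff=13.7577, prob=0.009875
DDUDUD: Ā=16.3889, payoff=0.0000, prob=0.004471
UDUDUD: Ā=36.4197, payoff=7.2897, prob=0.009875
DUUDUD: Ā=31.7997, payoff=2.6697, prob=0.009875
UUUDUD: Ā=70.6660, payoff=41.5360, prob=0.021806
DDDUUD: Ā=14.5552, payoff=0.0000, prob=0.004471
UDDUUD: Ā=32.3448, payoff=3.2148, prob=0.009875
DUDUUD: Ā=27.7248, payoff=0.0000, prob=0.009875
UUDUUD: Ā=61.6108, payoff=32.4808, prob=0.021806
DDUUUD: Ā=24.8142, payoff=0.0000, prob=0.009875
UDUUUD: Ā=55.1428, payoff=26.0128, prob=0.021806
DUUUUD: Ā=50.5228, payoff=21.3928, prob=0.021806
UUUUUD: Ā=112.2728, payoff=83.1428, prob=0.048156
DDDDDU: Ā=10.0360, payoff=0.0000, prob=0.002025
UDDDDU: Ā=22.3022, payoff=0.0000, prob=0.004471
DUDDDU: Ā=17.6822, payoff=0.0000, prob=0.004471
UUDDDU: Ā=39.2937, payoff=10.1637, prob=0.009875
DDUDDU: Ā=14.7716, payoff=0.0000, prob=0.004471
UDUDDU: Ā=32.8257, payoff=3.6957, prob=0.009875
DUUDDU: Ā=28.2057, payoff=0.0000, prob=0.009875
UUUDDU: Ā=62.6793, payoff=33.5493, prob=0.021806
DDDUDU: Ā=12.9379, payoff=0.0000, prob=0.004471
UDDUDU: Ā=28.7508, payoff=0.0000, prob=0.009875
DUDUDU: Ā=24.1308, payoff=0.0000, prob=0.009875
UUDUDU: Ā=53.6241, payoff=24.4941, prob=0.021806
DDUUDU: Ā=21.2202, payoff=0.0000, prob=0.009875
UDUUDU: Ā=47.1561, payoff=18.0261, prob=0.021806
DUUUDU: Ā=42.5361, payoff=13.4061, prob=0.021806
UUUUDU: Ā=94.5246, payoff=65.3946, prob=0.048156
DDDDUU: Ā=11.7827, payoff=0.0000, prob=0.004471
UDDDUU: Ā=26.1837, payoff=0.0000, prob=0.009875
DUDDUU: Ā=21.5637, payoff=0.0000, prob=0.009875
UUDDUU: Ā=47.9193, payoff=18.7893, prob=0.021806
DDUDUU: Ā=18.6531, payoff=0.0000, prob=0.009875
UDUDUU: Ā=41.4513, payoff=12.3213, prob=0.021806
DUUDUU: Ā=36.8313, payoff=7.7013, prob=0.021806
UUUDUU: Ā=81.8473, payoff=52.7173, prob=0.048156
DDDUUU: Ā=16.8194, payoff=0.0000, prob=0.009875
UDDUUU: Ā=37.3765, payoff=8.2465, prob=0.021806
DUDUUU: Ā=32.7565, payoff=3.6265, prob=0.021806
UUDUUU: Ā=72.7921, payoff=43.6621, prob=0.048156
DDUUUU: Ā=29.8459, payoff=0.7159, prob=0.021806
UDUUUU: Ā=66.3241, payoff=37.1941, prob=0.048156
DUUUUU: Ā=61.7041, payoff=32.5741, prob=0.048156
UUUUUU: Ā=137.1203, payoff=107.9903, prob=0.106343
Price = Σ prob·payoff / R^6 = 34.669135 / 2.436396 = 14.2297

price = 14.2297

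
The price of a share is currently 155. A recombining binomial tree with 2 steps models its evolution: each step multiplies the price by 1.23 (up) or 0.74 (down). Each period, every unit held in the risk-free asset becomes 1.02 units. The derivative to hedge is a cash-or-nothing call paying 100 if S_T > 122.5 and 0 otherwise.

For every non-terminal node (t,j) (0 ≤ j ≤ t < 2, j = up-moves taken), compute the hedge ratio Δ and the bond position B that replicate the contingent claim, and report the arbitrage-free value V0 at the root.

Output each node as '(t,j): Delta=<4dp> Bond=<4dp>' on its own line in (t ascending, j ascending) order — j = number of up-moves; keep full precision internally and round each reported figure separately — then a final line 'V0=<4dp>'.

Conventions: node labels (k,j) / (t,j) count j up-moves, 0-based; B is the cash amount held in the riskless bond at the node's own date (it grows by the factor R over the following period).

(0,0): Delta=0.5532 Bond=-7.2858
(1,0): Delta=1.7793 Bond=-148.0592
(1,1): Delta=0.0000 Bond=98.0392
V0=78.4628

Risk-neutral probability p* = (R−d)/(u−d) = (1.02−0.74)/(1.23−0.74) = 0.5714.
Payoffs at expiry: V(2,0)=0.0000, V(2,1)=100.0000, V(2,2)=100.0000
(1,0): S=114.7000. Δ = (V_up−V_dn)/(S_up−S_dn) = (100.0000−0.0000)/(141.0810−84.8780) = 1.7793. V = [p*·100.0000 + (1−p*)·0.0000]/1.02 = 56.0224. B = V − Δ·S = -148.0592.
(1,1): S=190.6500. Δ = (V_up−V_dn)/(S_up−S_dn) = (100.0000−100.0000)/(234.4995−141.0810) = 0.0000. V = [p*·100.0000 + (1−p*)·100.0000]/1.02 = 98.0392. B = V − Δ·S = 98.0392.
(0,0): S=155.0000. Δ = (V_up−V_dn)/(S_up−S_dn) = (98.0392−56.0224)/(190.6500−114.7000) = 0.5532. V = [p*·98.0392 + (1−p*)·56.0224]/1.02 = 78.4628. B = V − Δ·S = -7.2858.
Verification: the root portfolio costs Δ(0,0)·S0 + B(0,0) = 78.4628, matching V0.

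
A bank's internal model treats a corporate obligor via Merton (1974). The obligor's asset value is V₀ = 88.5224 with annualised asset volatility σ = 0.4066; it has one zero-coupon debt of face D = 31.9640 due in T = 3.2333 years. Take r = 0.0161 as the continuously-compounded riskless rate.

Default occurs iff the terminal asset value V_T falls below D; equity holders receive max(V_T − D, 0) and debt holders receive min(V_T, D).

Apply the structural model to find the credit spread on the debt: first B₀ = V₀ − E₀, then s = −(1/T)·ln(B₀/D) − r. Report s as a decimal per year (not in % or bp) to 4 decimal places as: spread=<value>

spread=0.0119

Equity is a call on the firm's assets struck at D = 31.9640:
d₁ = [ln(V₀/D) + (r + σ²/2)T] / (σ√T)
   = [ln(88.5224/31.9640) + (0.0161 + 0.5·0.4066²)·3.2333] / (0.4066·√3.2333)
   = [1.018645 + 0.319326] / 0.731123 = 1.830023
d₂ = d₁ − σ√T = 1.830023 − 0.731123 = 1.098900
N(d₁) = 0.966377,  N(d₂) = 0.864094,  e^(−rT) = 0.949276
E₀ = V₀·N(d₁) − D·e^(−rT)·N(d₂)
   = 88.5224·0.966377 − 31.9640·0.949276·0.864094 = 59.327086
B₀ = V₀ − E₀ = 88.5224 − 59.327086 = 29.195314
spread = −(1/T)·ln(B₀/D) − r = −(1/3.2333)·ln(29.195314/31.9640) − 0.0161 = 0.01192155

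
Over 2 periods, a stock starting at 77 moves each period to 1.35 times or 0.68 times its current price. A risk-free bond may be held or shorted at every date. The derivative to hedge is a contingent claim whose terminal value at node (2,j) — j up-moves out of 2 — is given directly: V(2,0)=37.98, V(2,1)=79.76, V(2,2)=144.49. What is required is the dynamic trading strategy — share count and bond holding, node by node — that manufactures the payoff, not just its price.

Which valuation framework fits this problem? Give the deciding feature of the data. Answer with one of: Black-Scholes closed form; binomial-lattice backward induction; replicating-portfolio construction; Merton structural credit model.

framework: replicating-portfolio construction

Key observation: the deliverable is the dynamic trading strategy on the 2-step tree (spot 77, moves 1.35 and 0.68), so the valuation must go through the node-by-node replicating-portfolio solve.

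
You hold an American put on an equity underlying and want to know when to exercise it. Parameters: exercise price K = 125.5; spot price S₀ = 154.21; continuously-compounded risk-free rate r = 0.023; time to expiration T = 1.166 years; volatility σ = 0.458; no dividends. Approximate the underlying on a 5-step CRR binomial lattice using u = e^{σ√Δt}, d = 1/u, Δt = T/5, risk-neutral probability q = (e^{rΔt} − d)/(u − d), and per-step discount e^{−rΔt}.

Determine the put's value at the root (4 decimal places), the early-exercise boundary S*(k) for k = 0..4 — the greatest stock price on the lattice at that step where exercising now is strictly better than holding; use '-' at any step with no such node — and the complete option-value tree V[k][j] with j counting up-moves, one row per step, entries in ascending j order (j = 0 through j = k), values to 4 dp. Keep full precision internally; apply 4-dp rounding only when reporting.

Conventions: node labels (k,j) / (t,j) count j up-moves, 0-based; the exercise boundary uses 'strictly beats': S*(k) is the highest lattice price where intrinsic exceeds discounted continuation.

Δt=0.23320  u=1.24754  d=0.80158  q=0.45699  discount=0.99465
step 5 (expiry): payoffs max(K−S,0) = 74.4678 46.0761 1.8885 0.0000 0.0000 0.0000
step 4: (k=4,j=0): S=63.6646, K−S=61.8354, hold=61.1641 ⇒ V=61.8354 exercise | (k=4,j=1): S=99.0844, K−S=26.4156, hold=25.7443 ⇒ V=26.4156 exercise | (k=4,j=2): S=154.2100, K−S=0.0000, hold=1.0200 ⇒ V=1.0200 continue | (k=4,j=3): S=240.0048, K−S=0.0000, hold=0.0000 ⇒ V=0.0000 continue | (k=4,j=4): S=373.5316, K−S=0.0000, hold=0.0000 ⇒ V=0.0000 continue  boundary S*=99.0844
step 3: (k=3,j=0): S=79.4239, K−S=46.0761, hold=45.4047 ⇒ V=46.0761 exercise | (k=3,j=1): S=123.6115, K−S=1.8885, hold=14.7308 ⇒ V=14.7308 continue | (k=3,j=2): S=192.3828, K−S=0.0000, hold=0.5509 ⇒ V=0.5509 continue | (k=3,j=3): S=299.4150, K−S=0.0000, hold=0.0000 ⇒ V=0.0000 continue  boundary S*=79.4239
step 2: (k=2,j=0): S=99.0844, K−S=26.4156, hold=31.5817 ⇒ V=31.5817 continue | (k=2,j=1): S=154.2100, K−S=0.0000, hold=8.2066 ⇒ V=8.2066 continue | (k=2,j=2): S=240.0048, K−S=0.0000, hold=0.2975 ⇒ V=0.2975 continue  boundary S*=-
step 1: (k=1,j=0): S=123.6115, K−S=1.8885, hold=20.7877 ⇒ V=20.7877 continue | (k=1,j=1): S=192.3828, K−S=0.0000, hold=4.5677 ⇒ V=4.5677 continue  boundary S*=-
step 0: (k=0,j=0): S=154.2100, K−S=0.0000, hold=13.3038 ⇒ V=13.3038 continue  boundary S*=-

price = 13.3038
boundary = - - - 79.4239 99.0844
tree:
13.3038
20.7877 4.5677
31.5817 8.2066 0.2975
46.0761 14.7308 0.5509 0.0000
61.8354 26.4156 1.0200 0.0000 0.0000
74.4678 46.0761 1.8885 0.0000 0.0000 0.0000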